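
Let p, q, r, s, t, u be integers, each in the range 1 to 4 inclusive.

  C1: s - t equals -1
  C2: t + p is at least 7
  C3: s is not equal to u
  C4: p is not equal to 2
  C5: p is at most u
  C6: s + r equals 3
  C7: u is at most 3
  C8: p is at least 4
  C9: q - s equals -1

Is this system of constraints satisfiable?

Unsatisfiable

From constraint 8: p ≥ 4. From constraints 5 and 7: p ≤ u and u ≤ 3, so p ≤ 3. But 3 < 4, so no value of p works.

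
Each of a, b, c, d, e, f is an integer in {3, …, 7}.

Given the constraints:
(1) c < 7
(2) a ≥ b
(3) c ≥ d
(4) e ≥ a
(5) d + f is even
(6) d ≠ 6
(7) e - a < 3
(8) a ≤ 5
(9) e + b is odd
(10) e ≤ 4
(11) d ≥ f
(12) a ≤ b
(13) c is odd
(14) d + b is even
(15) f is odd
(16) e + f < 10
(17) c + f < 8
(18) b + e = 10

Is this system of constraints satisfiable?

From constraints 2 and 8: b ≤ a ≤ 5. From constraint 10: e ≤ 4. Hence b + e ≤ 9. But constraint 18 requires b + e = 10, and 10 > 9. Contradiction.

Unsatisfiable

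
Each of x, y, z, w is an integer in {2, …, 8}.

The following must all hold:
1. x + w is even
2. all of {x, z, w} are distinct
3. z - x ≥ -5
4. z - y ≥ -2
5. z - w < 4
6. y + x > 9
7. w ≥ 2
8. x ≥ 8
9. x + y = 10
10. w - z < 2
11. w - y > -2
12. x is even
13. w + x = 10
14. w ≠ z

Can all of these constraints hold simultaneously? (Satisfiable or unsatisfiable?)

Satisfiable

Take x = 8, y = 2, z = 3, w = 2. Then constraint 3: z - x = -5; constraint 4: z - y = 1; constraint 5: z - w = 1, and every other listed constraint is also met.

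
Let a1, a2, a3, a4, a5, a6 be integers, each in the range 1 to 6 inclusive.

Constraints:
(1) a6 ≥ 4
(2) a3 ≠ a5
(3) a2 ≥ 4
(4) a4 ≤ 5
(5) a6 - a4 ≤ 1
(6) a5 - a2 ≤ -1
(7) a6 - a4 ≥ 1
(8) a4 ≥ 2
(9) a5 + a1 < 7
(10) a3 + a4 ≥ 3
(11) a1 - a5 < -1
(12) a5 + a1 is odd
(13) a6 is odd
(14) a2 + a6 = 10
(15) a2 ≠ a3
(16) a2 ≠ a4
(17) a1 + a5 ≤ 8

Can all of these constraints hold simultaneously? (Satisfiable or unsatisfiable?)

Satisfiable

Try a1 = 1, a2 = 5, a3 = 1, a4 = 4, a5 = 4, a6 = 5.
Check constraint 5: a6 - a4 = 1; constraint 6: a5 - a2 = -1; constraint 7: a6 - a4 = 1. The remaining constraints are straightforward to verify.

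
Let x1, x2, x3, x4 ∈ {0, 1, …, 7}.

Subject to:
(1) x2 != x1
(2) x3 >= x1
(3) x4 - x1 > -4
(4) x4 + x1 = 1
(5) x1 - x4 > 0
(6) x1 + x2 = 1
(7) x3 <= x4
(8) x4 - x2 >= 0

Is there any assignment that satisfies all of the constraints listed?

Unsatisfiable

Constraints 2, 5, and 7 give x3 ≤ x4, x4 < x1, x1 ≤ x3. Chaining: x3 ≤ x4 < x1 ≤ x3, which forces x3 < x3 — impossible.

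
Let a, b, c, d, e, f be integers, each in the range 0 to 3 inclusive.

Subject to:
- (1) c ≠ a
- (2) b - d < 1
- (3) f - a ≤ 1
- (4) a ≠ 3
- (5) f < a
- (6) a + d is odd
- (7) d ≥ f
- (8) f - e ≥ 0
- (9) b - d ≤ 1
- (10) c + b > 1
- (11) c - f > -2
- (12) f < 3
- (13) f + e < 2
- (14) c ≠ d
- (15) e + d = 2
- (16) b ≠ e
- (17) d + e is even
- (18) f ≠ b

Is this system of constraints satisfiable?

Setting (a, b, c, d, e, f) = (1, 2, 0, 2, 0, 0) satisfies everything: constraint 2: b - d = 0; constraint 3: f - a = -1, and the others follow.

Satisfiable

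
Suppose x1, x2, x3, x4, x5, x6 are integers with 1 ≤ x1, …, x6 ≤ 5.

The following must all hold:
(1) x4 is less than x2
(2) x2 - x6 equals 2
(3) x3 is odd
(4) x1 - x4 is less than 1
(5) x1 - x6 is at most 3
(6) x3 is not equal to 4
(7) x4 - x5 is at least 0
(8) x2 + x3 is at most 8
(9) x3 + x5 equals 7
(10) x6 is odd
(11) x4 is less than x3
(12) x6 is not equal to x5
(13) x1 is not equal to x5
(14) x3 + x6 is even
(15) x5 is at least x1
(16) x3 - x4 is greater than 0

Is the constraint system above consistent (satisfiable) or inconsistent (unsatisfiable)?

Try x1 = 1, x2 = 3, x3 = 5, x4 = 2, x5 = 2, x6 = 1.
Check constraint 2: x2 - x6 = 2; constraint 4: x1 - x4 = -1. The remaining constraints are straightforward to verify.

Satisfiable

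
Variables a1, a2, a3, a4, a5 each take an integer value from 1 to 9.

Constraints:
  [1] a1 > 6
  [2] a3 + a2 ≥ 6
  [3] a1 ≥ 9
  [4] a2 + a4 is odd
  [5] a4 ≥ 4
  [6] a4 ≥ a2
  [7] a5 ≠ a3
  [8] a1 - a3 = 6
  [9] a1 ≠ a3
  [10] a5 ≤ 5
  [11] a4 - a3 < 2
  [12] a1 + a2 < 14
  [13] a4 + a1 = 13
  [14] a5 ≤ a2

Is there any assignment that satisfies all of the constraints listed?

One satisfying assignment is a1 = 9, a2 = 3, a3 = 3, a4 = 4, a5 = 2.
For the less obvious constraints — constraint 2: a3 + a2 = 6; constraint 8: a1 - a3 = 6; constraint 11: a4 - a3 = 1 — and the others hold by inspection.

Satisfiable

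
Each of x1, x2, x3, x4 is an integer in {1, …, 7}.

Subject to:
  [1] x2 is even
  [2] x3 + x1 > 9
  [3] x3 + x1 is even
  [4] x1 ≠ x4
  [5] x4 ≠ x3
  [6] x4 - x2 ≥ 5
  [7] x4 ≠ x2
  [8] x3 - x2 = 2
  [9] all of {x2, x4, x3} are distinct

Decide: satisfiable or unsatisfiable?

One satisfying assignment is x1 = 6, x2 = 2, x3 = 4, x4 = 7.
For the less obvious constraints — constraint 2: x3 + x1 = 10; constraint 6: x4 - x2 = 5; constraint 8: x3 - x2 = 2 — and the others hold by inspection.

Satisfiable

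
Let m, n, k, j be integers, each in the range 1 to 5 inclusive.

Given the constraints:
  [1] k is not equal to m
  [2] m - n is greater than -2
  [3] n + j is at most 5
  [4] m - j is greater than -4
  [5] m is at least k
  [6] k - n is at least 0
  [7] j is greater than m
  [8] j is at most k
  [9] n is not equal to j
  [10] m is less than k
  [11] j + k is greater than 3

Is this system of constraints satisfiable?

Unsatisfiable

Constraints 5, 7, and 8 give j ≤ k, k ≤ m, m < j. Chaining: j ≤ k ≤ m < j, which forces j < j — impossible.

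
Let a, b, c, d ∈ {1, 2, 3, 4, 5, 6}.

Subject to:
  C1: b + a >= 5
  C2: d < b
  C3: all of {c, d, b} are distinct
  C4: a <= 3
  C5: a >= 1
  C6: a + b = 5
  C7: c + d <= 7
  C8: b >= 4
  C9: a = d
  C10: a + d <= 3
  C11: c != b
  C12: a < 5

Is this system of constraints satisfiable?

Take a = 1, b = 4, c = 3, d = 1. Then constraint 1: b + a = 5; constraint 6: a + b = 5, and every other listed constraint is also met.

Satisfiable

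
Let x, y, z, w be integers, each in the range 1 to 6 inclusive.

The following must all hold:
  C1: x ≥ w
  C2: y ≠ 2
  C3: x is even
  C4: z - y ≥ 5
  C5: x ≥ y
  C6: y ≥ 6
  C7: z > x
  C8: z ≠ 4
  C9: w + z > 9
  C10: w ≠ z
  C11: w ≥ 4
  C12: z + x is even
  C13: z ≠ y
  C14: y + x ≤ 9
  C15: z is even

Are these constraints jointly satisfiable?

Unsatisfiable

From constraint 6: y ≥ 6. From constraints 1 and 11: x ≥ w ≥ 4. Hence y + x ≥ 10. But constraint 14 requires y + x ≤ 9, and 9 < 10. Contradiction.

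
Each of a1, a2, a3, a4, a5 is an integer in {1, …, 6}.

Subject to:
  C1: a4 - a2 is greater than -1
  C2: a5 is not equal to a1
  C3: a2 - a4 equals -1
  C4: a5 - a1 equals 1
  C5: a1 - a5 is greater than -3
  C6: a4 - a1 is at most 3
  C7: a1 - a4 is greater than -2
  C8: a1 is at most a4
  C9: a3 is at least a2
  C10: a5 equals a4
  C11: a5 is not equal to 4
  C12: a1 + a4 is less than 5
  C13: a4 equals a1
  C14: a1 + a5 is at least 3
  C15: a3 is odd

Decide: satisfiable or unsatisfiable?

From constraints 10 and 13, a5 = a4 = a1, so a5 = a1. But constraint 2 says a5 ≠ a1. Contradiction.

Unsatisfiable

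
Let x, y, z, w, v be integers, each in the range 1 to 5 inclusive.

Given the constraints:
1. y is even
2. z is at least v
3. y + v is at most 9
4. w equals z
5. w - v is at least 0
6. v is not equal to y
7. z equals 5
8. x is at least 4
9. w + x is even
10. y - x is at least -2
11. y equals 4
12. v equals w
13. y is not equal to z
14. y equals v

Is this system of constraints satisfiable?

Unsatisfiable

Constraint 11 fixes y = 4 and constraint 7 fixes z = 5. Constraints 4, 12, and 14 give y = v = w = z, so y = z. But 4 ≠ 5 — contradiction.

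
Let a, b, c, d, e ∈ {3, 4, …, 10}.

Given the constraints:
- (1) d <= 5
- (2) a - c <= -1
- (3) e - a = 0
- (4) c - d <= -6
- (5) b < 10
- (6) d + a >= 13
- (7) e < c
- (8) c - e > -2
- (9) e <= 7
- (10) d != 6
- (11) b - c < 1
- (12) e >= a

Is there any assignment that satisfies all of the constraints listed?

Unsatisfiable

From constraint 1: d ≤ 5. From constraints 9 and 12: a ≤ e ≤ 7. Hence d + a ≤ 12. But constraint 6 requires d + a ≥ 13, and 13 > 12. Contradiction.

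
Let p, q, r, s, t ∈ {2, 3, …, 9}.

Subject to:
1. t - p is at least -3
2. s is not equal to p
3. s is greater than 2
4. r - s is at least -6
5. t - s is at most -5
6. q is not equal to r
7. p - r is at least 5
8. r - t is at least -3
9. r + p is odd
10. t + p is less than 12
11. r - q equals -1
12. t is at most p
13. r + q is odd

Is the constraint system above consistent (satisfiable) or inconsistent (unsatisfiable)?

Unsatisfiable

Constraints 1, 4, 5, and 7 give r − s ≥ -6, s − t ≥ 5, t − p ≥ -3, p − r ≥ 5.
Adding all 4 inequalities: the left sides telescope to 0, and the right sides sum to (-6) + 5 + (-3) + 5 = 1. So 0 ≥ 1, which is false.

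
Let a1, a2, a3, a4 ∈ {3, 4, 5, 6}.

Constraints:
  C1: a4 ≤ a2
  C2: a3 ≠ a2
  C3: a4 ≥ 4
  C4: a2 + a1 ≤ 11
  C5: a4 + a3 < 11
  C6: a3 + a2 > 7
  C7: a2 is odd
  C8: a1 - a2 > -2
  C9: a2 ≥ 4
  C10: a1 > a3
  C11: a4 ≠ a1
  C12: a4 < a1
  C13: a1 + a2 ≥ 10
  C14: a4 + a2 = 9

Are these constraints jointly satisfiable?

Satisfiable

Take a1 = 5, a2 = 5, a3 = 4, a4 = 4. Then constraint 4: a2 + a1 = 10; constraint 5: a4 + a3 = 8, and every other listed constraint is also met.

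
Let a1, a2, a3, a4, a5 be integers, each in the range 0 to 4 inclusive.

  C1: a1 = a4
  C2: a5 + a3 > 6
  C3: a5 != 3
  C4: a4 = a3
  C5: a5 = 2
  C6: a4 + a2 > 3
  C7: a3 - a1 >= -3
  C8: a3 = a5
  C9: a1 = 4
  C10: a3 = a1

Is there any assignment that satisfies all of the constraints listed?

Constraint 9 fixes a1 = 4 and constraint 5 fixes a5 = 2. Constraints 1, 4, and 8 give a1 = a4 = a3 = a5, so a1 = a5. But 4 ≠ 2 — contradiction.

Unsatisfiable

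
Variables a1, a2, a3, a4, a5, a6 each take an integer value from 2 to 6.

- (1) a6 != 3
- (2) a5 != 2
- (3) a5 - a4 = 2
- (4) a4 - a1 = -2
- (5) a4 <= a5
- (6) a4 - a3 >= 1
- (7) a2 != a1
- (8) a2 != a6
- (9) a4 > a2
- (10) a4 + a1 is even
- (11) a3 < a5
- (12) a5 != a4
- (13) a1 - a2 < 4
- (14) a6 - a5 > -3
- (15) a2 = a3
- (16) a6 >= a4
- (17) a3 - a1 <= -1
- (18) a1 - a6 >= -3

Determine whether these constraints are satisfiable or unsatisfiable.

Satisfiable

One satisfying assignment is a1 = 5, a2 = 2, a3 = 2, a4 = 3, a5 = 5, a6 = 5.
For the less obvious constraints — constraint 3: a5 - a4 = 2; constraint 4: a4 - a1 = -2; constraint 6: a4 - a3 = 1 — and the others hold by inspection.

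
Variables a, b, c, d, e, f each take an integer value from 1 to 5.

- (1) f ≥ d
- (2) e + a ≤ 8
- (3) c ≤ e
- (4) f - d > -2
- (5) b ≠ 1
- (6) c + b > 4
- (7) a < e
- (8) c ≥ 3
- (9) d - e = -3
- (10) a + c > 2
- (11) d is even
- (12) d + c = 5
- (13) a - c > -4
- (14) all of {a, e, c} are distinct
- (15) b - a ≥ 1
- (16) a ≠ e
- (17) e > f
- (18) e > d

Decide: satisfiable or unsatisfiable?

Satisfiable

One satisfying assignment is a = 2, b = 4, c = 3, d = 2, e = 5, f = 2.
For the less obvious constraints — constraint 2: e + a = 7; constraint 4: f - d = 0 — and the others hold by inspection.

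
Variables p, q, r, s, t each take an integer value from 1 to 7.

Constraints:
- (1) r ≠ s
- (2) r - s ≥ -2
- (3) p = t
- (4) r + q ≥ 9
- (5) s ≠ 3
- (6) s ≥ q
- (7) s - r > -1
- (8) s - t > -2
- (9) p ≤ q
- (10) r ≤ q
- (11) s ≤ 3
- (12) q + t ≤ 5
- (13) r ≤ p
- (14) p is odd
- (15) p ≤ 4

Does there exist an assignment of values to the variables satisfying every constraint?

Unsatisfiable

From constraints 13 and 15: r ≤ p ≤ 4. From constraints 6 and 11: q ≤ s ≤ 3. Hence r + q ≤ 7. But constraint 4 requires r + q ≥ 9, and 9 > 7. Contradiction.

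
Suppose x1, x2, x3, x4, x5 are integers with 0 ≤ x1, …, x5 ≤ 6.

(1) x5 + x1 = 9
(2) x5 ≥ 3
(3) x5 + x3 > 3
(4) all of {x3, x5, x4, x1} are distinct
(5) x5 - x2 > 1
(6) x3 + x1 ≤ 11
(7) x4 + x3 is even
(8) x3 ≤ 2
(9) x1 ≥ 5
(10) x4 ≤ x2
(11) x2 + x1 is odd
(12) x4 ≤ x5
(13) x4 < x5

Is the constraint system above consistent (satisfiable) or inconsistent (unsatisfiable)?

One satisfying assignment is x1 = 6, x2 = 1, x3 = 2, x4 = 0, x5 = 3.
For the less obvious constraints — constraint 1: x5 + x1 = 9; constraint 3: x5 + x3 = 5; constraint 5: x5 - x2 = 2 — and the others hold by inspection.

Satisfiable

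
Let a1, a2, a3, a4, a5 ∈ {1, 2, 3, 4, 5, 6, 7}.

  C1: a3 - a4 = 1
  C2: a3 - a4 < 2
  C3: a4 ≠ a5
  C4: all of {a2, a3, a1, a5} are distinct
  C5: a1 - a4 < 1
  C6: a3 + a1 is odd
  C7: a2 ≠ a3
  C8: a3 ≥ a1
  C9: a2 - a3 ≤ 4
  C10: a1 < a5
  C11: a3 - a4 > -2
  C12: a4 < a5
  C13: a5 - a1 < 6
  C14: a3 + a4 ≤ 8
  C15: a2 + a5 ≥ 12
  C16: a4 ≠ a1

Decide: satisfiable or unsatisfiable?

Take a1 = 1, a2 = 7, a3 = 4, a4 = 3, a5 = 6. Then constraint 1: a3 - a4 = 1; constraint 2: a3 - a4 = 1; constraint 5: a1 - a4 = -2, and every other listed constraint is also met.

Satisfiable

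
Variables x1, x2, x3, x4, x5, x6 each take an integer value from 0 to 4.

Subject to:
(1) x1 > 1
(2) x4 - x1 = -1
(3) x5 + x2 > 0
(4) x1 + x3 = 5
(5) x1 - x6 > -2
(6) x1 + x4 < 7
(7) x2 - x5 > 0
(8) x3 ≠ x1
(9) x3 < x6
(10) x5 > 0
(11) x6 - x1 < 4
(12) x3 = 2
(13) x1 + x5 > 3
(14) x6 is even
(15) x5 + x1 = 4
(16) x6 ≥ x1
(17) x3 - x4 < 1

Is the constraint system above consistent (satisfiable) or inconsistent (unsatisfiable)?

Satisfiable

Try x1 = 3, x2 = 2, x3 = 2, x4 = 2, x5 = 1, x6 = 4.
Check constraint 2: x4 - x1 = -1; constraint 3: x5 + x2 = 3; constraint 4: x1 + x3 = 5. The remaining constraints are straightforward to verify.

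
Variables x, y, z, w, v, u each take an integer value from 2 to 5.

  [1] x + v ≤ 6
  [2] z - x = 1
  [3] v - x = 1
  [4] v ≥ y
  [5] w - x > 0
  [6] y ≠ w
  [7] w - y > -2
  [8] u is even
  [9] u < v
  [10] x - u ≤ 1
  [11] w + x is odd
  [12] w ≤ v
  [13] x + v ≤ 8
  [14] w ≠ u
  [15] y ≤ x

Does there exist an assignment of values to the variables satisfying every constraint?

Satisfiable

Try x = 2, y = 2, z = 3, w = 3, v = 3, u = 2.
Check constraint 1: x + v = 5; constraint 2: z - x = 1. The remaining constraints are straightforward to verify.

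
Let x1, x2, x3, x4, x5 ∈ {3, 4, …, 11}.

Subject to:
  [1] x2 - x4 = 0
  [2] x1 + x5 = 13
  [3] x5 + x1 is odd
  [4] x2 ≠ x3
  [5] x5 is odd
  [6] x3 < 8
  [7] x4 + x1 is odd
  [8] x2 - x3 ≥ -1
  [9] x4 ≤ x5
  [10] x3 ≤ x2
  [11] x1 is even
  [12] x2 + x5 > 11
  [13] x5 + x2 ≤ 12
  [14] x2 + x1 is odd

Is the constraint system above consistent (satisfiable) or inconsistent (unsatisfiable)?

Satisfiable

Setting (x1, x2, x3, x4, x5) = (6, 5, 3, 5, 7) satisfies everything: constraint 1: x2 - x4 = 0; constraint 2: x1 + x5 = 13; constraint 8: x2 - x3 = 2, and the others follow.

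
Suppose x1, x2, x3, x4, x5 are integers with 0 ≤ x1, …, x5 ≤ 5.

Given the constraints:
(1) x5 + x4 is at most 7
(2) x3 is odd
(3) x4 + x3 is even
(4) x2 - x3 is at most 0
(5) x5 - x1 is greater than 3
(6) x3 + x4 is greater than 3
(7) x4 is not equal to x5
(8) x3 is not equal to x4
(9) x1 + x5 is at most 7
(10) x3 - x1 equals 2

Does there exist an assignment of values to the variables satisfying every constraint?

Satisfiable

Try x1 = 1, x2 = 2, x3 = 3, x4 = 1, x5 = 5.
Check constraint 1: x5 + x4 = 6; constraint 4: x2 - x3 = -1. The remaining constraints are straightforward to verify.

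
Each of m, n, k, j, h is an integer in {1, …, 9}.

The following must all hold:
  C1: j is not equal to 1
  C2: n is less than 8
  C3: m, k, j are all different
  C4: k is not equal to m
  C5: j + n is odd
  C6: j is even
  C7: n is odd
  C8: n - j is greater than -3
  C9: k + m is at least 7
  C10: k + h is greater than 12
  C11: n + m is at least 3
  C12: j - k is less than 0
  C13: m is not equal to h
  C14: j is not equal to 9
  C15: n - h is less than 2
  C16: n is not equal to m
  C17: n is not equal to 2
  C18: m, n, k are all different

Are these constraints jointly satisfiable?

Satisfiable

Setting (m, n, k, j, h) = (1, 5, 9, 6, 5) satisfies everything: constraint 8: n - j = -1; constraint 9: k + m = 10; constraint 10: k + h = 14, and the others follow.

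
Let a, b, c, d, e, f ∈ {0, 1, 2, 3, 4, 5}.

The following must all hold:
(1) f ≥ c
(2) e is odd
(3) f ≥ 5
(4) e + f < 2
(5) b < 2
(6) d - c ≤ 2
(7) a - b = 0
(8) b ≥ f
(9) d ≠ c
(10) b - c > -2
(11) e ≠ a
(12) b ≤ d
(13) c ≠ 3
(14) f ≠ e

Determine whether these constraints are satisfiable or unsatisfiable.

Unsatisfiable

From constraints 3 and 8: b ≥ f and f ≥ 5, so b ≥ 5. From constraint 5: b ≤ 1. But 1 < 5, so no value of b works.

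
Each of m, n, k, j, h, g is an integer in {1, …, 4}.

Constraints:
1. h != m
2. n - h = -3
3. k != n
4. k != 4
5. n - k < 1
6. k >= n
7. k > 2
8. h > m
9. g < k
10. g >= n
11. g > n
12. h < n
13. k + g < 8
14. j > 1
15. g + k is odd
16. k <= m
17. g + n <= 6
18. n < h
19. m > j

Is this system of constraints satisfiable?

Constraints 8, 9, 11, 12, and 16 give g < k, k ≤ m, m < h, h < n, n < g. Chaining: g < k ≤ m < h < n < g, which forces g < g — impossible.

Unsatisfiable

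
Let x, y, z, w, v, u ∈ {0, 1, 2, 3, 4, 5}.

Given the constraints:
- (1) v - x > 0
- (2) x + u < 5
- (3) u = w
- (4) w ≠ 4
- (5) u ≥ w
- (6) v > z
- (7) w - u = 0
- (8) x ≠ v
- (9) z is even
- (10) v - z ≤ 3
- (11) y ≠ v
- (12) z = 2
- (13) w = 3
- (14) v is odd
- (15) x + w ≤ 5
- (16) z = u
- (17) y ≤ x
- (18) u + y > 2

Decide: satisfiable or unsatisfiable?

Unsatisfiable

Constraint 12 fixes z = 2 and constraint 13 fixes w = 3. Constraints 3 and 16 give z = u = w, so z = w. But 2 ≠ 3 — contradiction.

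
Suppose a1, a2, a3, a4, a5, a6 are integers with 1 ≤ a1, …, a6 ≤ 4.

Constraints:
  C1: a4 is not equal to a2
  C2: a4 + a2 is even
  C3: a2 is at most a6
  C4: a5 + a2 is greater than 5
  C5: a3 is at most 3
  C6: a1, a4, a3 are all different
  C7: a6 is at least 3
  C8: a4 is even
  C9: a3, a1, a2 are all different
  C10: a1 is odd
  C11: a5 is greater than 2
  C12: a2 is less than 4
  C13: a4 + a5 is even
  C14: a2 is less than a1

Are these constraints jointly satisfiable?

Take a1 = 3, a2 = 2, a3 = 1, a4 = 4, a5 = 4, a6 = 3. Then constraint 4: a5 + a2 = 6; constraint 6: values 3, 4, 1 are distinct, and every other listed constraint is also met.

Satisfiable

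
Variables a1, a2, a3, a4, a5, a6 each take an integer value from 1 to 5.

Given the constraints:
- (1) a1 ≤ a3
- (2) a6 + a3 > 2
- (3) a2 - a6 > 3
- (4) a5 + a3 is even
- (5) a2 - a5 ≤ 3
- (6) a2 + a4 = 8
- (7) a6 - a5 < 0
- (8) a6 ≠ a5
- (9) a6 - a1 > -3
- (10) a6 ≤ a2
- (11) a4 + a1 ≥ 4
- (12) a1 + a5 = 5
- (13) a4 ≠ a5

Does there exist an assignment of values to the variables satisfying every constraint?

Satisfiable

Setting (a1, a2, a3, a4, a5, a6) = (1, 5, 4, 3, 4, 1) satisfies everything: constraint 2: a6 + a3 = 5; constraint 3: a2 - a6 = 4; constraint 5: a2 - a5 = 1, and the others follow.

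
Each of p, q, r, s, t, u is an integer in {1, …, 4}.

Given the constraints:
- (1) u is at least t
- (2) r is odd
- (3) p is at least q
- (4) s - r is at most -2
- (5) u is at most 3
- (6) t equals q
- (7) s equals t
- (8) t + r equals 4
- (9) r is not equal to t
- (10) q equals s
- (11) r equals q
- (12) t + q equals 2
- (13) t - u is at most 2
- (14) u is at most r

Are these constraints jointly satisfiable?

Unsatisfiable

From constraints 7, 10, and 11, r = q = s = t, so r = t. But constraint 9 says r ≠ t. Contradiction.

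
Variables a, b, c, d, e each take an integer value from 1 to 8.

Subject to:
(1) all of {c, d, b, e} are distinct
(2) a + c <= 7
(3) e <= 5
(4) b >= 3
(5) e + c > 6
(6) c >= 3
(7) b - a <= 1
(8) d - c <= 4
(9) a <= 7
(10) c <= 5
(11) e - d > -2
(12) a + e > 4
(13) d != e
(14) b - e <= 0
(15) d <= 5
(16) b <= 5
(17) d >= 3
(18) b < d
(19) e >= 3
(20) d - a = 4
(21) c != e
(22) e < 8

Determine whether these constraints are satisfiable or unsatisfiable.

Unsatisfiable

Constraints 3, 4, 6, 10, 15, 16, 17, and 19 confine each of c, d, b, e to the 3 values {3, …, 5}.
Constraint 1 requires all 4 of them to be distinct, but only 3 values are available — impossible by the pigeonhole principle.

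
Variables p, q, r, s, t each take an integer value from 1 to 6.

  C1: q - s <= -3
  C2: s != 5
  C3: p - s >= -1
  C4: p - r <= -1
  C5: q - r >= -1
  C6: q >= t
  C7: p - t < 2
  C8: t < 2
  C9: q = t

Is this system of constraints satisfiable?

Unsatisfiable

Constraints 1, 3, 4, and 5 give s − q ≥ 3, q − r ≥ -1, r − p ≥ 1, p − s ≥ -1.
Adding all 4 inequalities: the left sides telescope to 0, and the right sides sum to 3 + (-1) + 1 + (-1) = 2. So 0 ≥ 2, which is false.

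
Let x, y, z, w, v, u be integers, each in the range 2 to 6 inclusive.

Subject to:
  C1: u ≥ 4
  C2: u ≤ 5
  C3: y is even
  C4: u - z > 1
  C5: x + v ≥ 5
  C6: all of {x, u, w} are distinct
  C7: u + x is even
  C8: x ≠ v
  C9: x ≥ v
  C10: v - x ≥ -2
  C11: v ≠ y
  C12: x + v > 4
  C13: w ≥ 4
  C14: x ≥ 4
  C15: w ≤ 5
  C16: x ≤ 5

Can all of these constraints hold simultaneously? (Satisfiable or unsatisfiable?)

Constraints 1, 2, 13, 14, 15, and 16 confine each of x, u, w to the 2 values {4, 5}.
Constraint 6 requires all 3 of them to be distinct, but only 2 values are available — impossible by the pigeonhole principle.

Unsatisfiable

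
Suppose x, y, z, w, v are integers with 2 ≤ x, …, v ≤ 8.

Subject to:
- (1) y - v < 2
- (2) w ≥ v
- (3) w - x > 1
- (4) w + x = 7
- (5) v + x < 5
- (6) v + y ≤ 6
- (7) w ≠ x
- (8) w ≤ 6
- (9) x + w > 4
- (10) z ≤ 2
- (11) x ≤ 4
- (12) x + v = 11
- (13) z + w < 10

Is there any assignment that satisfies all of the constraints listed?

From constraint 11: x ≤ 4. From constraints 2 and 8: v ≤ w ≤ 6. Hence x + v ≤ 10. But constraint 12 requires x + v = 11, and 11 > 10. Contradiction.

Unsatisfiable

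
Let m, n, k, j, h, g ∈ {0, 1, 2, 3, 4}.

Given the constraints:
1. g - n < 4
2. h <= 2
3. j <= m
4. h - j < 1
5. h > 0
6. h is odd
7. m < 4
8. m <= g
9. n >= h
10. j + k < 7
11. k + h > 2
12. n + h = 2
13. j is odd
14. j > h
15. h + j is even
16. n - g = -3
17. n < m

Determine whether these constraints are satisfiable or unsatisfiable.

Setting (m, n, k, j, h, g) = (3, 1, 3, 3, 1, 4) satisfies everything: constraint 1: g - n = 3; constraint 4: h - j = -2; constraint 10: j + k = 6, and the others follow.

Satisfiable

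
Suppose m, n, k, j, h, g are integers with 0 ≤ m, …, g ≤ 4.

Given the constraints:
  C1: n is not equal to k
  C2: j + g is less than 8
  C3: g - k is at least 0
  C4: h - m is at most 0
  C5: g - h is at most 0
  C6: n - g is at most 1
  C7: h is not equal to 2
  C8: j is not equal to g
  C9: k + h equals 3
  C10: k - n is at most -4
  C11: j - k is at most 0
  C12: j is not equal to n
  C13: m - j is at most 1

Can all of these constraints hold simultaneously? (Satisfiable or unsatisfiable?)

Constraints 4, 5, 6, 10, 11, and 13 give k − j ≥ 0, j − m ≥ -1, m − h ≥ 0, h − g ≥ 0, g − n ≥ -1, n − k ≥ 4.
Adding all 6 inequalities: the left sides telescope to 0, and the right sides sum to 0 + (-1) + 0 + 0 + (-1) + 4 = 2. So 0 ≥ 2, which is false.

Unsatisfiable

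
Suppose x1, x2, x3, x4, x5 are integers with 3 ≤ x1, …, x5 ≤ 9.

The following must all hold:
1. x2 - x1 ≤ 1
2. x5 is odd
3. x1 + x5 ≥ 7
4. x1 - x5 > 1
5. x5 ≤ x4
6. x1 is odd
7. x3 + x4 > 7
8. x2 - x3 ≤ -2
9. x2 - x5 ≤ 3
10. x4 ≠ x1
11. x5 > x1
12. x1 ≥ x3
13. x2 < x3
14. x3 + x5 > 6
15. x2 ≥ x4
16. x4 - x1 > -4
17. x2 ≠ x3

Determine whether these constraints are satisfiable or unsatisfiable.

Unsatisfiable

Constraints 5, 11, 12, 13, and 15 give x2 < x3, x3 ≤ x1, x1 < x5, x5 ≤ x4, x4 ≤ x2. Chaining: x2 < x3 ≤ x1 < x5 ≤ x4 ≤ x2, which forces x2 < x2 — impossible.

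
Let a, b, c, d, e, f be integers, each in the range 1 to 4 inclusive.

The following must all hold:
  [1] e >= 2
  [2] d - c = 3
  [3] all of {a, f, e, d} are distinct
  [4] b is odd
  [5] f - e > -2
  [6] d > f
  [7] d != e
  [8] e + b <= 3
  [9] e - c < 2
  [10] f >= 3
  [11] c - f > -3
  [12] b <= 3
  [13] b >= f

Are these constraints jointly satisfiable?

From constraint 1: e ≥ 2. From constraints 10 and 13: b ≥ f ≥ 3. Hence e + b ≥ 5. But constraint 8 requires e + b ≤ 3, and 3 < 5. Contradiction.

Unsatisfiable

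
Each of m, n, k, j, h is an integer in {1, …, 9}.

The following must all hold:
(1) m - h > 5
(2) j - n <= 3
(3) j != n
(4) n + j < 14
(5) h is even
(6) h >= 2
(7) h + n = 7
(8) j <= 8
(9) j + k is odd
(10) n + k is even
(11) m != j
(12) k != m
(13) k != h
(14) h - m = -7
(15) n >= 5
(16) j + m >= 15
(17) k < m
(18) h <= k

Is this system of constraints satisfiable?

Setting (m, n, k, j, h) = (9, 5, 3, 8, 2) satisfies everything: constraint 1: m - h = 7; constraint 2: j - n = 3; constraint 4: n + j = 13, and the others follow.

Satisfiable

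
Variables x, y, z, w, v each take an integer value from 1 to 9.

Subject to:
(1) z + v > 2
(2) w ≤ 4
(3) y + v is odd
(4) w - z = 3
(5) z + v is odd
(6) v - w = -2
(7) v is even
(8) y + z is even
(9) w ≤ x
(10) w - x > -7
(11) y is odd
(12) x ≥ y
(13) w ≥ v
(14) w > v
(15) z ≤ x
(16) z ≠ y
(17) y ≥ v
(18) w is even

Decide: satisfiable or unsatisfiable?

One satisfying assignment is x = 9, y = 5, z = 1, w = 4, v = 2.
For the less obvious constraints — constraint 1: z + v = 3; constraint 4: w - z = 3 — and the others hold by inspection.

Satisfiable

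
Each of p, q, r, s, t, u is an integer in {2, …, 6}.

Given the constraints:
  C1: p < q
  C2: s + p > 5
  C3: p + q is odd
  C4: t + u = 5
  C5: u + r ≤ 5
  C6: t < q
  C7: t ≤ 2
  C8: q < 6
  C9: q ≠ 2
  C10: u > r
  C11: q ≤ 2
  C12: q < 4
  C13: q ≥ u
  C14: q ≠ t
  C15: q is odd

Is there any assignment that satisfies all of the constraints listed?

Unsatisfiable

From constraint 7: t ≤ 2. From constraints 11 and 13: u ≤ q ≤ 2. Hence t + u ≤ 4. But constraint 4 requires t + u = 5, and 5 > 4. Contradiction.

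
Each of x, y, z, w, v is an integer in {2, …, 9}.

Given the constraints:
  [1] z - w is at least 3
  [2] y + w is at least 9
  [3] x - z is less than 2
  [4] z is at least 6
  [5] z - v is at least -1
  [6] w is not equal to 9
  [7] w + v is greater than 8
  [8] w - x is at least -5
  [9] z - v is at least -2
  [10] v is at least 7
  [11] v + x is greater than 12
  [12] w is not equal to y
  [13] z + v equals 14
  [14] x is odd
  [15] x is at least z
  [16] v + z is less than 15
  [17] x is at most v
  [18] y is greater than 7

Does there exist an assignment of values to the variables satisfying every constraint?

Take x = 7, y = 8, z = 7, w = 3, v = 7. Then constraint 1: z - w = 4; constraint 2: y + w = 11, and every other listed constraint is also met.

Satisfiable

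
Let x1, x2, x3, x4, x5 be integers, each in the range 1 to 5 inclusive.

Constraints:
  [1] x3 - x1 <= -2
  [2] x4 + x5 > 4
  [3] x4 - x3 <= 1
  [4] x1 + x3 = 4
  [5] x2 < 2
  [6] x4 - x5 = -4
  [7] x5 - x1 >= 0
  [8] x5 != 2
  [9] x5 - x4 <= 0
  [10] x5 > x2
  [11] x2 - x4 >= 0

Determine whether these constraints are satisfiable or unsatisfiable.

Constraints 1, 3, 7, and 9 give x5 − x1 ≥ 0, x1 − x3 ≥ 2, x3 − x4 ≥ -1, x4 − x5 ≥ 0.
Adding all 4 inequalities: the left sides telescope to 0, and the right sides sum to 0 + 2 + (-1) + 0 = 1. So 0 ≥ 1, which is false.

Unsatisfiable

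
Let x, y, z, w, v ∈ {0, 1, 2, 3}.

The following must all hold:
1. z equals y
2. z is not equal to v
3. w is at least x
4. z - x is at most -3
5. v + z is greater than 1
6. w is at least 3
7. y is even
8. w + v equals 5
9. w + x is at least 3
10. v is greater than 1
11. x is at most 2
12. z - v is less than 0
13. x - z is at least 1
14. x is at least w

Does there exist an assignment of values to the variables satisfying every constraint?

Unsatisfiable

From constraints 6 and 14: x ≥ w and w ≥ 3, so x ≥ 3. From constraint 11: x ≤ 2. But 2 < 3, so no value of x works.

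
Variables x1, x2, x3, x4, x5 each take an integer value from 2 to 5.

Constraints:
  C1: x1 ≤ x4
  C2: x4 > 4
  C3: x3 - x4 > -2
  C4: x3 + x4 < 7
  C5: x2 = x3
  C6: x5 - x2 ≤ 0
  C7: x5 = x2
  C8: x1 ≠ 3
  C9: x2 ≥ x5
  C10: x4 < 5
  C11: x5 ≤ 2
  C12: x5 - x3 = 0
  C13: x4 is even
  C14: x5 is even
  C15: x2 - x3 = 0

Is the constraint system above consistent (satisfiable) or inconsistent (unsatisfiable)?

Unsatisfiable

From constraint 2: x4 ≥ 5. From constraint 10: x4 ≤ 4. But 4 < 5, so no value of x4 works.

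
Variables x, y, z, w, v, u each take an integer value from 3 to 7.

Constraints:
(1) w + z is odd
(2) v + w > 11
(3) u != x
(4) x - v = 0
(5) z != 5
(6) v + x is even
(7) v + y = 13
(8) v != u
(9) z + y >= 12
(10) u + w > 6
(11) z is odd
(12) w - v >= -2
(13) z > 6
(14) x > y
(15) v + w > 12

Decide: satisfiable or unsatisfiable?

Satisfiable

The assignment x = 7, y = 6, z = 7, w = 6, v = 7, u = 3 works:
  constraint 2 holds since v + w = 13.
  constraint 4 holds since x - v = 0.
The rest check out directly.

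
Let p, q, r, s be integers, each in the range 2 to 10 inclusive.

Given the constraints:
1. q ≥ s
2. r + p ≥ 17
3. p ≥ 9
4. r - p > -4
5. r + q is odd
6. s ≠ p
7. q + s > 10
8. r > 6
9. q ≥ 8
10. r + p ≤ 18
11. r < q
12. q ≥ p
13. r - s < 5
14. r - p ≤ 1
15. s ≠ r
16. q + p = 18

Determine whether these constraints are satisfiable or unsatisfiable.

Satisfiable

One satisfying assignment is p = 9, q = 9, r = 8, s = 4.
For the less obvious constraints — constraint 2: r + p = 17; constraint 4: r - p = -1; constraint 7: q + s = 13 — and the others hold by inspection.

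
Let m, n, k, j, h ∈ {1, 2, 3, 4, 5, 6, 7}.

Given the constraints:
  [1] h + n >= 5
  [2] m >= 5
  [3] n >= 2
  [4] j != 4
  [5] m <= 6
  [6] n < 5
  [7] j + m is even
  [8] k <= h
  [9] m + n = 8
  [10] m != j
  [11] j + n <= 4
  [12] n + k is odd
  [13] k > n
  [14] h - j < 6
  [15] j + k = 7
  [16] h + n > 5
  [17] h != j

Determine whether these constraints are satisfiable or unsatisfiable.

Take m = 6, n = 2, k = 5, j = 2, h = 5. Then constraint 1: h + n = 7; constraint 9: m + n = 8, and every other listed constraint is also met.

Satisfiable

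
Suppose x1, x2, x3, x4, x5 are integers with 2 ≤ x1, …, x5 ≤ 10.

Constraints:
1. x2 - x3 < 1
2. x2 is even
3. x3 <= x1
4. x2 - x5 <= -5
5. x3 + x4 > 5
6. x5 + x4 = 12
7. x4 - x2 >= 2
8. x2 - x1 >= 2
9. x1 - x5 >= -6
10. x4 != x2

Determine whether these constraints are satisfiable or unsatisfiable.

Constraints 4, 8, and 9 give x2 − x1 ≥ 2, x1 − x5 ≥ -6, x5 − x2 ≥ 5.
Adding all 3 inequalities: the left sides telescope to 0, and the right sides sum to 2 + (-6) + 5 = 1. So 0 ≥ 1, which is false.

Unsatisfiable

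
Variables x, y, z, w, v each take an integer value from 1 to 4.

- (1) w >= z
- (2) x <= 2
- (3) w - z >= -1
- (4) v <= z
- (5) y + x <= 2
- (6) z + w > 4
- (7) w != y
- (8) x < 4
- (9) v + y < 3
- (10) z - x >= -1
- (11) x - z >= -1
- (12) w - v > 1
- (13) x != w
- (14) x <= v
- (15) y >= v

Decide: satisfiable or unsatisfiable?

Satisfiable

Take x = 1, y = 1, z = 2, w = 3, v = 1. Then constraint 3: w - z = 1; constraint 5: y + x = 2; constraint 6: z + w = 5, and every other listed constraint is also met.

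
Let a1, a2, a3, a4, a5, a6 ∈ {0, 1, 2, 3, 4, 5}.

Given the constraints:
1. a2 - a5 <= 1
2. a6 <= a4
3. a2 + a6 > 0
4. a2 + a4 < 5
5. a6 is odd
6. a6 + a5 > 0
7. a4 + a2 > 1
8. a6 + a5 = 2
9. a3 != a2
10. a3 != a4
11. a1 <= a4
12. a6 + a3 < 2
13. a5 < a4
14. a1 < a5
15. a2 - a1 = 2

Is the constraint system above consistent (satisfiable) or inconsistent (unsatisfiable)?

Take a1 = 0, a2 = 2, a3 = 0, a4 = 2, a5 = 1, a6 = 1. Then constraint 1: a2 - a5 = 1; constraint 3: a2 + a6 = 3; constraint 4: a2 + a4 = 4, and every other listed constraint is also met.

Satisfiable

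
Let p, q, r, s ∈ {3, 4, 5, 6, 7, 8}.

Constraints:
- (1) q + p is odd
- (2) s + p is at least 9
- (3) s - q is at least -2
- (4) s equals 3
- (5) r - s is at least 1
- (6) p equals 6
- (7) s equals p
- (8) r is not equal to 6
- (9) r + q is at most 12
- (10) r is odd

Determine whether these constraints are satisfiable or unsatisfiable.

Unsatisfiable

Constraint 4 fixes s = 3 and constraint 6 fixes p = 6, but constraint 7 requires s = p. Since 3 ≠ 6, contradiction.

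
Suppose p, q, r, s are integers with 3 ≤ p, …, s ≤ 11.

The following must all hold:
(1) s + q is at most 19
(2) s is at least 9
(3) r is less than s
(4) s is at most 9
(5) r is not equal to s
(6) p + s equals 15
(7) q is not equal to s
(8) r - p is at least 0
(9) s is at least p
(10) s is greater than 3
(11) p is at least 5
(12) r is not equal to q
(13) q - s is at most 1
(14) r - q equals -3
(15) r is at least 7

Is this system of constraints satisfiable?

Take p = 6, q = 10, r = 7, s = 9. Then constraint 1: s + q = 19; constraint 6: p + s = 15, and every other listed constraint is also met.

Satisfiable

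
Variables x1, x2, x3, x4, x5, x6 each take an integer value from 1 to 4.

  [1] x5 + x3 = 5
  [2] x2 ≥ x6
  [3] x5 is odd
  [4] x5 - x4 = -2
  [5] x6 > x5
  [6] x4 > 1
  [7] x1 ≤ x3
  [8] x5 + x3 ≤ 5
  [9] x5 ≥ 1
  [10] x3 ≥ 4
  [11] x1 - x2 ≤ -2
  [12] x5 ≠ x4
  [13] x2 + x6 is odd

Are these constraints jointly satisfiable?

Satisfiable

Take x1 = 1, x2 = 3, x3 = 4, x4 = 3, x5 = 1, x6 = 2. Then constraint 1: x5 + x3 = 5; constraint 4: x5 - x4 = -2; constraint 8: x5 + x3 = 5, and every other listed constraint is also met.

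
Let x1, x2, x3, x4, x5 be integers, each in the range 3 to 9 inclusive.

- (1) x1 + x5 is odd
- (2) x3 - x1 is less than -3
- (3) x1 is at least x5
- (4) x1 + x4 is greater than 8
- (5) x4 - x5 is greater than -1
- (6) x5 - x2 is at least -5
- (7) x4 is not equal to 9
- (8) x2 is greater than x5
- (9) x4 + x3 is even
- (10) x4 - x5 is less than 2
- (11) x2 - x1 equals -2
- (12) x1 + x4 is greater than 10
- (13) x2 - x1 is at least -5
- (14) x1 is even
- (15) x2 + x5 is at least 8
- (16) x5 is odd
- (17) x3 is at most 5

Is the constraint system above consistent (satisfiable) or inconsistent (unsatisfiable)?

One satisfying assignment is x1 = 8, x2 = 6, x3 = 3, x4 = 3, x5 = 3.
For the less obvious constraints — constraint 2: x3 - x1 = -5; constraint 4: x1 + x4 = 11; constraint 5: x4 - x5 = 0 — and the others hold by inspection.

Satisfiable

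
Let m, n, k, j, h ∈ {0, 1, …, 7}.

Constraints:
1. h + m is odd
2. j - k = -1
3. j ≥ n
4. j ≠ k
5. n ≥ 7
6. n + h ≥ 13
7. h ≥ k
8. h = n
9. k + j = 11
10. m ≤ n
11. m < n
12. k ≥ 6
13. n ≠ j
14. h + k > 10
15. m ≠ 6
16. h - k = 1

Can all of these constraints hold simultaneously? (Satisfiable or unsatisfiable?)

Unsatisfiable

From constraint 12: k ≥ 6. From constraints 3 and 5: j ≥ n ≥ 7. Hence k + j ≥ 13. But constraint 9 requires k + j = 11, and 11 < 13. Contradiction.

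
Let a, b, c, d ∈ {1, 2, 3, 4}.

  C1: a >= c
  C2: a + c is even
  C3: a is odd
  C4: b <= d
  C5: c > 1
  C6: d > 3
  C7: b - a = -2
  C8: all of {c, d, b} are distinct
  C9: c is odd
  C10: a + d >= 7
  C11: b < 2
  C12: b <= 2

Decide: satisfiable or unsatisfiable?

Setting (a, b, c, d) = (3, 1, 3, 4) satisfies everything: constraint 7: b - a = -2; constraint 10: a + d = 7, and the others follow.

Satisfiable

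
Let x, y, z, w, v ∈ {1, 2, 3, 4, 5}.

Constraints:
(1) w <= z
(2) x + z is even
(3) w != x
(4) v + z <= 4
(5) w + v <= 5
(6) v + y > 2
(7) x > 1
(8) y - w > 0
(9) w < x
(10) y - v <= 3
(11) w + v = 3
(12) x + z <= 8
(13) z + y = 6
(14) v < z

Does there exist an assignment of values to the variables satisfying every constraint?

Try x = 3, y = 3, z = 3, w = 2, v = 1.
Check constraint 4: v + z = 4; constraint 5: w + v = 3; constraint 6: v + y = 4. The remaining constraints are straightforward to verify.

Satisfiable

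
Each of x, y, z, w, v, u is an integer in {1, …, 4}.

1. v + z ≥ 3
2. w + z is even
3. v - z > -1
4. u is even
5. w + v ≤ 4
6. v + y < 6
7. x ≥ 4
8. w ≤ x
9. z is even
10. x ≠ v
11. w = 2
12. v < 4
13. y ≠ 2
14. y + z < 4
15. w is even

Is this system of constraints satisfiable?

Setting (x, y, z, w, v, u) = (4, 1, 2, 2, 2, 4) satisfies everything: constraint 1: v + z = 4; constraint 3: v - z = 0, and the others follow.

Satisfiable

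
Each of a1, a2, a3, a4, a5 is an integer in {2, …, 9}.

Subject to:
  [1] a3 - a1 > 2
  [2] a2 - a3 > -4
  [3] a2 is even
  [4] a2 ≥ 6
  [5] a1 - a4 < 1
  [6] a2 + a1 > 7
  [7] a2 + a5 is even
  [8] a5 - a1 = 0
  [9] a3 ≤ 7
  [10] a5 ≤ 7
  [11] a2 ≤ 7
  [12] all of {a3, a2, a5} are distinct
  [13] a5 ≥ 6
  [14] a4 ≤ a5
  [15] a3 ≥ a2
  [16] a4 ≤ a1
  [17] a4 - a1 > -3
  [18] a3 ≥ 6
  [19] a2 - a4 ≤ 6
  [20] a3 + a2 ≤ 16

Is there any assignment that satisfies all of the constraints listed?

Unsatisfiable

Constraints 4, 9, 10, 11, 13, and 18 confine each of a3, a2, a5 to the 2 values {6, 7}.
Constraint 12 requires all 3 of them to be distinct, but only 2 values are available — impossible by the pigeonhole principle.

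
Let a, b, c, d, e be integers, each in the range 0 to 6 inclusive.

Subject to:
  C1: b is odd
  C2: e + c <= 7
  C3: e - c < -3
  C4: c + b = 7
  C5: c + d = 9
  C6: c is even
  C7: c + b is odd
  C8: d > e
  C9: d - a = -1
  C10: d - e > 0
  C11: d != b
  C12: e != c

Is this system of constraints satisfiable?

Satisfiable

Take a = 4, b = 1, c = 6, d = 3, e = 0. Then constraint 2: e + c = 6; constraint 3: e - c = -6, and every other listed constraint is also met.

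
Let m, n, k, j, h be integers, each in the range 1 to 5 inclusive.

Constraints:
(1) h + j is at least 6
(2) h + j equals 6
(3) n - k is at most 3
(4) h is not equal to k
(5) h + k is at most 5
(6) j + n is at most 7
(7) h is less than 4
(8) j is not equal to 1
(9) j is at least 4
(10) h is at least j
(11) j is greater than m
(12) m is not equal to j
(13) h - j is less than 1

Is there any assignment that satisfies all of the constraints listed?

Unsatisfiable

From constraints 9 and 10: h ≥ j and j ≥ 4, so h ≥ 4. From constraint 7: h ≤ 3. But 3 < 4, so no value of h works.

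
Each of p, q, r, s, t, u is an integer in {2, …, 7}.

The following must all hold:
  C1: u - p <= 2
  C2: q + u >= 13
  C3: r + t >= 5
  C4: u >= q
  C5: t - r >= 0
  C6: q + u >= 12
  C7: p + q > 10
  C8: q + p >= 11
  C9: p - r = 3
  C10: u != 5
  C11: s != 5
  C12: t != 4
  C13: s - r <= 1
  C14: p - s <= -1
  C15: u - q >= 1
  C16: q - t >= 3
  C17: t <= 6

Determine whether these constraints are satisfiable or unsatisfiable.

Constraints 1, 5, 13, 14, 15, and 16 give r − s ≥ -1, s − p ≥ 1, p − u ≥ -2, u − q ≥ 1, q − t ≥ 3, t − r ≥ 0.
Adding all 6 inequalities: the left sides telescope to 0, and the right sides sum to (-1) + 1 + (-2) + 1 + 3 + 0 = 2. So 0 ≥ 2, which is false.

Unsatisfiable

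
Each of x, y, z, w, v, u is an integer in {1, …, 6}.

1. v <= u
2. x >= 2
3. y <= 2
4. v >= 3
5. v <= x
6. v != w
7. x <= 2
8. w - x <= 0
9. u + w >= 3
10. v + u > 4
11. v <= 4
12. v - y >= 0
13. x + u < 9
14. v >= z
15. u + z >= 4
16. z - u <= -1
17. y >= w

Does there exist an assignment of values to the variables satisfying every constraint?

From constraints 4 and 5: x ≥ v and v ≥ 3, so x ≥ 3. From constraint 7: x ≤ 2. But 2 < 3, so no value of x works.

Unsatisfiable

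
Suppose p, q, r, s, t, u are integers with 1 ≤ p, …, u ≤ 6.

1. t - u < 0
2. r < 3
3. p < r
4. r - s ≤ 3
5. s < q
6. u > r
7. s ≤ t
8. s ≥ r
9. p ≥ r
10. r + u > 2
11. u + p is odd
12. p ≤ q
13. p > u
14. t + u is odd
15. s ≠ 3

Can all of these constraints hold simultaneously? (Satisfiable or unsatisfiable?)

Unsatisfiable

Constraints 1, 3, 7, 8, and 13 give p < r, r ≤ s, s ≤ t, t < u, u < p. Chaining: p < r ≤ s ≤ t < u < p, which forces p < p — impossible.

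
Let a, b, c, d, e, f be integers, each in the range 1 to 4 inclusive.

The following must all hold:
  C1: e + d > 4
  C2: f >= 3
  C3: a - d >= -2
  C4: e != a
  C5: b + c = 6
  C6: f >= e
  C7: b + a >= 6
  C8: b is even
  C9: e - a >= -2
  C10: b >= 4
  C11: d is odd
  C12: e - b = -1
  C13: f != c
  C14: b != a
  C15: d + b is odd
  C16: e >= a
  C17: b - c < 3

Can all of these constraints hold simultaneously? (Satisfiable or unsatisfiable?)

Satisfiable

The assignment a = 2, b = 4, c = 2, d = 3, e = 3, f = 3 works:
  constraint 1 holds since e + d = 6.
  constraint 3 holds since a - d = -1.
  constraint 5 holds since b + c = 6.
The rest check out directly.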